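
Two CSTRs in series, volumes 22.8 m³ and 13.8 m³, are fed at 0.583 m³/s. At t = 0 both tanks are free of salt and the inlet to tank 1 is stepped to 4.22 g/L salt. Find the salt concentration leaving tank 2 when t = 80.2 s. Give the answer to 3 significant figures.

Species balance on tank i: dCᵢ/dt = (Cᵢ₋₁ − Cᵢ)/τᵢ with τᵢ = Vᵢ/Q.
τ₁ = 22.8/0.583 = 39.108 s; τ₂ = 13.8/0.583 = 23.671 s.
Tank 1: C₁ = C_in(1 − e^(−t/τ₁)). Tank 2 (τ₁ ≠ τ₂): C₂ = C_in[1 − (τ₁ e^(−t/τ₁) − τ₂ e^(−t/τ₂))/(τ₁ − τ₂)].
At t = 80.2: e^(−t/τ₁) = 0.12864, e^(−t/τ₂) = 0.033771.
C₂ = 4.22·[1 − (39.108·0.12864 − 23.671·0.033771)/(15.437)] = 4.22·0.72589 = 3.0633 g/L.

3.06 g/L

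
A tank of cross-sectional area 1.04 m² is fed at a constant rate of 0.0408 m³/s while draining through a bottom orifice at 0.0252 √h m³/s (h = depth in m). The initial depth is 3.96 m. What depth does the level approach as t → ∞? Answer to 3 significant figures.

2.62 m

Level balance: A dh/dt = 0.0408 − 0.0252 √h. Setting dh/dt = 0:
Q_in = 0.0252 √h_ss ⇒ √h_ss = 0.0408/0.0252 = 1.6190.
h_ss = 1.6190² = 2.6213 m. (Since h₀ = 3.96 m > h_ss, the level will fall toward this value.)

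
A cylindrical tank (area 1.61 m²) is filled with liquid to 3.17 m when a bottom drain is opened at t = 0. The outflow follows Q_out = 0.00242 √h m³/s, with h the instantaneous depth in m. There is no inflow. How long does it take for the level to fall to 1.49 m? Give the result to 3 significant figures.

745 s

A dh/dt = −Q_out = −0.00242 √h.
∫ h^(−1/2) dh = −(0.00242/A) ∫ dt, giving 2√h = 2√h₀ − (0.00242/A) t.
t = 2A(√h₀ − √h)/0.00242 = 2·1.61·(√3.17 − √1.49)/0.00242
  = 3.2200 × (1.7804 − 1.2207) / 0.00242 = 744.85 s.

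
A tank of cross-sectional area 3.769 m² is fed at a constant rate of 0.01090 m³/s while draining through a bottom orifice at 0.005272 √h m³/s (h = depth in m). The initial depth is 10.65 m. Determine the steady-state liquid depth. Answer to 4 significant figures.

4.275 m

Accumulation of liquid (constant cross-section A): A dh/dt = Q_in − 0.005272 √h. At steady state dh/dt = 0:
Q_in = 0.005272 √h_ss ⇒ √h_ss = 0.01090/0.005272 = 2.06753.
h_ss = 2.06753² = 4.27467 m. (Since h₀ = 10.65 m > h_ss, the level will fall toward this value.)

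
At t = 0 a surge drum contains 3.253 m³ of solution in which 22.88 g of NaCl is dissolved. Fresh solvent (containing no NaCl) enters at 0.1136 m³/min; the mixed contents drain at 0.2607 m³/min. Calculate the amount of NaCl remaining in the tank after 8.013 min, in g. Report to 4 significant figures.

Let m(t) be the amount of NaCl. Volume: V(t) = V₀ + (Q_in − Q_out) t = 3.253 − 0.147100 t; V(8.013) = 2.07429 m³.
No NaCl enters, so dm/dt = −Q_out · (m/V).
dm/m = −Q_out dt/(V₀ − 0.147100 t); integrating gives ln(m/m₀) = −(Q_out/(Q_in−Q_out)) ln(V/V₀).
m = m₀ (V₀/V)^(Q_out/(Q_in−Q_out)) = 22.88 × (3.253/2.07429)^(-1.77226) = 10.3069 g.

10.31 g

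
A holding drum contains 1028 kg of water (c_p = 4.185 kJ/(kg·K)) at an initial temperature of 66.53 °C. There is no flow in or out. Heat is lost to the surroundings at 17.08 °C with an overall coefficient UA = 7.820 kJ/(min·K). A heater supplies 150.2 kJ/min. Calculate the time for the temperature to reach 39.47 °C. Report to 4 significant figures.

1239 min

M c_p dT/dt = −UA(T − T_amb) + Q̇.
τ = M c_p/UA = 550.151 min; T_ss = T_amb + Q̇/UA = 17.08 + 150.2/7.820 = 36.2872 °C.
T(t) = T_ss + (T₀ − T_ss)e^(−t/τ); set T = 39.47:
t = −τ ln[(T − T_ss)/(T₀ − T_ss)] = −550.151 · ln(0.105243) = 1238.66 min.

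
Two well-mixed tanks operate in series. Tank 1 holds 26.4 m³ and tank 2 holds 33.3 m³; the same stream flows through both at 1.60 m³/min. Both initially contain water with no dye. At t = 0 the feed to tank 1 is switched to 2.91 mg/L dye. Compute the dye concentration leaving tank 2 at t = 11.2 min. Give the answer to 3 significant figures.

Each tank obeys Vᵢ dCᵢ/dt = Q(Cᵢ₋₁ − Cᵢ), so τᵢ = Vᵢ/Q.
τ₁ = 26.4/1.60 = 16.500 min; τ₂ = 33.3/1.60 = 20.812 min.
Tank 1: C₁ = C_in(1 − e^(−t/τ₁)). Tank 2 (τ₁ ≠ τ₂): C₂ = C_in[1 − (τ₁ e^(−t/τ₁) − τ₂ e^(−t/τ₂))/(τ₁ − τ₂)].
At t = 11.2: e^(−t/τ₁) = 0.50723, e^(−t/τ₂) = 0.58383.
C₂ = 2.91·[1 − (16.500·0.50723 − 20.812·0.58383)/(-4.3125)] = 2.91·0.12308 = 0.35815 mg/L.

0.358 mg/L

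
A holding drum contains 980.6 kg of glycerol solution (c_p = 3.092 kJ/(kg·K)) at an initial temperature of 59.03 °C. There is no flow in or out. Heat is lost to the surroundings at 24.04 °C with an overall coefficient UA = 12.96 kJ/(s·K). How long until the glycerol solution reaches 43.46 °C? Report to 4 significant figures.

M c_p dT/dt = −UA(T − T_amb).
τ = M c_p/UA = 233.952 s; T_ss = T_amb = 24.0400 °C.
T(t) = T_ss + (T₀ − T_ss)e^(−t/τ); set T = 43.46:
t = −τ ln[(T − T_ss)/(T₀ − T_ss)] = −233.952 · ln(0.555016) = 137.741 s.

137.7 s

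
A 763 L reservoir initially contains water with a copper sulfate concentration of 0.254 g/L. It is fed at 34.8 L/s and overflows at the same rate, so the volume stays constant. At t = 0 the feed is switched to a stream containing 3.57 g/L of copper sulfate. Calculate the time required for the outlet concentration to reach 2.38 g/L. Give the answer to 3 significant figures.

Unsteady species balance (constant V, well mixed): V dC/dt = Q(C_in − C), so τ = V/Q = 21.925 s.
C(t) = C_in + (C₀ − C_in) e^(−t/τ). Set C = 2.38 and solve for t:
e^(−t/τ) = (C − C_in)/(C₀ − C_in) = (2.38 − 3.57)/(0.254 − 3.57) = 0.35887
t = −τ ln(…) = 21.925 × 1.0248 = 22.469 s.

22.5 s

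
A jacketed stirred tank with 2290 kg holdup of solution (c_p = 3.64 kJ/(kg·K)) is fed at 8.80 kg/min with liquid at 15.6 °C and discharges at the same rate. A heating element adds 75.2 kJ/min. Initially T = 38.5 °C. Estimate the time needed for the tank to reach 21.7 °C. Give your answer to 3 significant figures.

First-law balance (no shaft work): M c_p dT/dt = ṁ c_p (T_in − T) + 75.2.
τ = M/ṁ = 260.23 min; T_ss = T_in + Q̇/(ṁ c_p) = 17.948 °C.
T(t) = T_ss + (T₀ − T_ss) e^(−t/τ). Set T = 21.7:
e^(−t/τ) = (21.7 − 17.948)/(38.5 − 17.948) = 0.18258
t = −260.23 · ln(0.18258) = 442.54 min.

443 min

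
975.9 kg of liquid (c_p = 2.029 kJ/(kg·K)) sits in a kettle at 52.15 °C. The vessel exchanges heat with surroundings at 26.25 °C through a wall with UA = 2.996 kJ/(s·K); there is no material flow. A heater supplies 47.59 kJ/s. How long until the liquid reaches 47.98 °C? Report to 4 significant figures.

Lumped-capacitance energy balance: M c_p dT/dt = UA(T_amb − T) + Q̇.
τ = M c_p/UA = 660.915 s; T_ss = T_amb + Q̇/UA = 26.25 + 47.59/2.996 = 42.1345 °C.
T(t) = T_ss + (T₀ − T_ss)e^(−t/τ); set T = 47.98:
t = −τ ln[(T − T_ss)/(T₀ − T_ss)] = −660.915 · ln(0.583645) = 355.878 s.

355.9 s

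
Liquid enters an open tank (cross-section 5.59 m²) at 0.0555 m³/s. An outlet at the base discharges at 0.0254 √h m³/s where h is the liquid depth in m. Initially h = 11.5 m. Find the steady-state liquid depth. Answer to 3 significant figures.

A dh/dt = Q_in − 0.0254 √h. Steady state requires inflow = outflow:
Q_in = 0.0254 √h_ss ⇒ √h_ss = 0.0555/0.0254 = 2.1850.
h_ss = 2.1850² = 4.7744 m. (Since h₀ = 11.5 m > h_ss, the level will fall toward this value.)

4.77 m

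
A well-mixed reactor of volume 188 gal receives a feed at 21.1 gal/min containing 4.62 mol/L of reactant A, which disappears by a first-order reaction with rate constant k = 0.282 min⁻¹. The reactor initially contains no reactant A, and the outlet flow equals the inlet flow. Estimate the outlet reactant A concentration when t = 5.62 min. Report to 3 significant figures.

V dC/dt = Q(C_in − C) − k V C.
This is linear with rate a = Q/V + k = 0.39423 min⁻¹.
C_ss = Q C_in/(Q + kV) = 1.3153 mol/L; C(t) = C_ss + (C₀ − C_ss) e^(−a t).
C(5.62) = 1.3153 + (-1.3153)·e^(−0.39423·5.62) = 1.3153 + (-1.3153)·0.10909 = 1.1718 mol/L.

1.17 mol/L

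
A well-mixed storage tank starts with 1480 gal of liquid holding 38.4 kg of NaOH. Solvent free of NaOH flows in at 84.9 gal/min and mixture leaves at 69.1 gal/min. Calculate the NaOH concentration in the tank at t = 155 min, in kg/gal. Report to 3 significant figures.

0.000137 kg/gal

Total volume: dV/dt = Q_in − Q_out = 15.800 gal/min, so V(t) = 1480 + 15.800 t and V(155) = 3929.0 gal.
No NaOH enters, so dm/dt = −Q_out · (m/V).
Separate: dm/m = −Q_out dt/V(t) ⇒ ln(m/m₀) = −(Q_out/(Q_in−Q_out)) ln(V/V₀).
m = m₀ (V₀/V)^(Q_out/(Q_in−Q_out)) = 38.4 × (1480/3929.0)^(4.3734) = 0.53692 kg.
C = m/V = 0.53692/3929.0 = 0.00013666 kg/gal.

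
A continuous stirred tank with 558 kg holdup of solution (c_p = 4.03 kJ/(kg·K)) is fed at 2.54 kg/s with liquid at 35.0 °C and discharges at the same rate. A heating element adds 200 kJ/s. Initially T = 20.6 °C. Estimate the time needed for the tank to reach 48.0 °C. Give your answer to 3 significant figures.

362 s

First-law balance (no shaft work): M c_p dT/dt = ṁ c_p (T_in − T) + 200.
τ = M/ṁ = 219.69 s; T_ss = T_in + Q̇/(ṁ c_p) = 54.539 °C.
T(t) = T_ss + (T₀ − T_ss) e^(−t/τ). Set T = 48.0:
e^(−t/τ) = (48.0 − 54.539)/(20.6 − 54.539) = 0.19266
t = −219.69 · ln(0.19266) = 361.79 s.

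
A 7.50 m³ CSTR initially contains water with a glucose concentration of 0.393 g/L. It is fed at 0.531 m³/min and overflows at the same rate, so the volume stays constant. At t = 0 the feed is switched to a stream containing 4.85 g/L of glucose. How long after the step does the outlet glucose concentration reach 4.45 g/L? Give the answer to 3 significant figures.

34.1 min

Species balance: V dC/dt = Q(C_in − C) ⇒ τ = V/Q = 14.124 min.
C(t) = C_in + (C₀ − C_in) e^(−t/τ). Set C = 4.45 and solve for t:
e^(−t/τ) = (C − C_in)/(C₀ − C_in) = (4.45 − 4.85)/(0.393 − 4.85) = 0.089746
t = −τ ln(…) = 14.124 × 2.4108 = 34.050 min.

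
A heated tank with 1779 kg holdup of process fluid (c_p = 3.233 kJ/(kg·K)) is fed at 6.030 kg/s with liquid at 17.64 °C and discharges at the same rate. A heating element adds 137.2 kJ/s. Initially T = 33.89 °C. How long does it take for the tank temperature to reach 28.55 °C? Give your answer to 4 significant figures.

255.7 s

Energy balance: M c_p dT/dt = ṁ c_p (T_in − T) + 137.2.
τ = M/ṁ = 295.025 s; T_ss = T_in + Q̇/(ṁ c_p) = 24.6777 °C.
T(t) = T_ss + (T₀ − T_ss) e^(−t/τ). Set T = 28.55:
e^(−t/τ) = (28.55 − 24.6777)/(33.89 − 24.6777) = 0.420340
t = −295.025 · ln(0.420340) = 255.696 s.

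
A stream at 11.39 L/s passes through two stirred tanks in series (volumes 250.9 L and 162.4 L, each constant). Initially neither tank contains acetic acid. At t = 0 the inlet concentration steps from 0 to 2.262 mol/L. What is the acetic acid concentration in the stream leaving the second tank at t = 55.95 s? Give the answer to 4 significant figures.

1.838 mol/L

Time constants: τᵢ = Vᵢ/Q for each well-mixed tank.
τ₁ = 250.9/11.39 = 22.0281 s; τ₂ = 162.4/11.39 = 14.2581 s.
Tank 1: C₁ = C_in(1 − e^(−t/τ₁)). Tank 2 (τ₁ ≠ τ₂): C₂ = C_in[1 − (τ₁ e^(−t/τ₁) − τ₂ e^(−t/τ₂))/(τ₁ − τ₂)].
At t = 55.95: e^(−t/τ₁) = 0.0788713, e^(−t/τ₂) = 0.0197603.
C₂ = 2.262·[1 − (22.0281·0.0788713 − 14.2581·0.0197603)/(7.76997)] = 2.262·0.812658 = 1.83823 mol/L.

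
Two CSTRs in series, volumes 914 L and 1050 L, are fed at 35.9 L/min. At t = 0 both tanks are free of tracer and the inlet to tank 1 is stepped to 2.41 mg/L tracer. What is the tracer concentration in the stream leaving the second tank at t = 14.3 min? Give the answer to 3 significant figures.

0.235 mg/L

Species balance on tank i: dCᵢ/dt = (Cᵢ₋₁ − Cᵢ)/τᵢ with τᵢ = Vᵢ/Q.
τ₁ = 914/35.9 = 25.460 min; τ₂ = 1050/35.9 = 29.248 min.
Solving the cascade with C₁(0)=C₂(0)=0 gives C₂(t) = C_in[1 − (τ₁ e^(−t/τ₁) − τ₂ e^(−t/τ₂))/(τ₁ − τ₂)].
At t = 14.3: e^(−t/τ₁) = 0.57025, e^(−t/τ₂) = 0.61329.
C₂ = 2.41·[1 − (25.460·0.57025 − 29.248·0.61329)/(-3.7883)] = 2.41·0.097511 = 0.23500 mg/L.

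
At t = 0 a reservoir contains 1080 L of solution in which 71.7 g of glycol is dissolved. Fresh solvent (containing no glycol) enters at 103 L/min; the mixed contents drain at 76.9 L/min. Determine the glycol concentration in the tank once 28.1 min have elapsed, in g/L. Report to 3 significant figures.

Total volume: dV/dt = Q_in − Q_out = 26.100 L/min, so V(t) = 1080 + 26.100 t and V(28.1) = 1813.4 L.
Solute balance: dm/dt = 0 − Q_out C = −Q_out m/V(t).
dm/m = −Q_out dt/(V₀ + 26.100 t); integrating gives ln(m/m₀) = −(Q_out/(Q_in−Q_out)) ln(V/V₀).
m = m₀ (V₀/V)^(Q_out/(Q_in−Q_out)) = 71.7 × (1080/1813.4)^(2.9464) = 15.573 g.
C = m/V = 15.573/1813.4 = 0.0085877 g/L.

0.00859 g/L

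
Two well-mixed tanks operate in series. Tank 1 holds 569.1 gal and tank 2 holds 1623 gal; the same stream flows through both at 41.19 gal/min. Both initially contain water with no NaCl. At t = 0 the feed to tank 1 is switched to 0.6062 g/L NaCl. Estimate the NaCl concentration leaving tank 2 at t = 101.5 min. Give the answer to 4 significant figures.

Species balance on tank i: dCᵢ/dt = (Cᵢ₋₁ − Cᵢ)/τᵢ with τᵢ = Vᵢ/Q.
τ₁ = 569.1/41.19 = 13.8165 min; τ₂ = 1623/41.19 = 39.4028 min.
Tank 1: C₁ = C_in(1 − e^(−t/τ₁)). Tank 2 (τ₁ ≠ τ₂): C₂ = C_in[1 − (τ₁ e^(−t/τ₁) − τ₂ e^(−t/τ₂))/(τ₁ − τ₂)].
At t = 101.5: e^(−t/τ₁) = 0.000644968, e^(−t/τ₂) = 0.0760807.
C₂ = 0.6062·[1 − (13.8165·0.000644968 − 39.4028·0.0760807)/(-25.5863)] = 0.6062·0.883184 = 0.535386 g/L.

0.5354 g/L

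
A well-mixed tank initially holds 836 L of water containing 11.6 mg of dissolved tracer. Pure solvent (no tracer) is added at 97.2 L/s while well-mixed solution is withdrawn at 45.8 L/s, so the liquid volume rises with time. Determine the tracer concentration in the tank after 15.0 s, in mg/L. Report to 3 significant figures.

Total volume: dV/dt = Q_in − Q_out = 51.400 L/s, so V(t) = 836 + 51.400 t and V(15.0) = 1607.0 L.
Species balance (pure solvent in): dm/dt = −Q_out · m/V(t).
dm/m = −Q_out dt/(V₀ + 51.400 t); integrating gives ln(m/m₀) = −(Q_out/(Q_in−Q_out)) ln(V/V₀).
m = m₀ (V₀/V)^(Q_out/(Q_in−Q_out)) = 11.6 × (836/1607.0)^(0.89105) = 6.4799 mg.
C = m/V = 6.4799/1607.0 = 0.0040323 mg/L.

0.00403 mg/L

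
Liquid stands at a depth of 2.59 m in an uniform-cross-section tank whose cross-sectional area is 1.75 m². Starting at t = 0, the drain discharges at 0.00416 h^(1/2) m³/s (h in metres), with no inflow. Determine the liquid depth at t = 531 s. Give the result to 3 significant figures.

A dh/dt = −Q_out = −0.00416 √h.
This is separable: 2 d(√h)/dt = −0.00416/A, so √h = √h₀ − (0.00416/(2A)) t.
√h = √2.59 − 0.00416·531/(2·1.75) = 1.6093 − 0.63113 = 0.97822.
h = 0.97822² = 0.95691 m.

0.957 m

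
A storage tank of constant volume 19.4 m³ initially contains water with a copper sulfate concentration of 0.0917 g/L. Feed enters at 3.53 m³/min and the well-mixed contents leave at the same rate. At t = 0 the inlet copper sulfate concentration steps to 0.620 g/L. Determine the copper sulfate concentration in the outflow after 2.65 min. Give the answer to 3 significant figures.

0.294 g/L

Accumulation = in − out for the solute gives V dC/dt = Q(C_in − C).
So dC/dt = (C_in − C)/τ with τ = V/Q = 19.4/3.53 = 5.4958 min.
This is linear first-order; C(t) = C_in + (C₀ − C_in) e^(−t/τ).
C(2.65) = 0.620 + (0.0917 − 0.620)·e^(−2.65/5.4958) = 0.620 + (-0.52830)·0.61743 = 0.29381 g/L.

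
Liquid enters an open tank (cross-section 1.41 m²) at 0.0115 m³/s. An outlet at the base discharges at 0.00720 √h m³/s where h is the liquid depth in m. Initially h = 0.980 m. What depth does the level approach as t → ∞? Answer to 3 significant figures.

Level balance: A dh/dt = 0.0115 − 0.00720 √h. Setting dh/dt = 0:
Q_in = 0.00720 √h_ss ⇒ √h_ss = 0.0115/0.00720 = 1.5972.
h_ss = 1.5972² = 2.5511 m. (Since h₀ = 0.980 m < h_ss, the level will rise toward this value.)

2.55 m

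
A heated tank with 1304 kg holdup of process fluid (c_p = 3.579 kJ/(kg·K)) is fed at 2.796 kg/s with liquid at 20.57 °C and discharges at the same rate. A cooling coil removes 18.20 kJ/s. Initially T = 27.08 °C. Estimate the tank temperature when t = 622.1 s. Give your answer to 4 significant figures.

20.95 °C

First-law balance (no shaft work): M c_p dT/dt = ṁ c_p (T_in − T) − 18.20.
τ = M/ṁ = 466.381 s; T_ss = T_in − Q̇/(ṁ c_p) = 20.57 − 18.20/(2.796·3.579) = 18.7513 °C.
Solution: T(t) = T_ss + (T₀ − T_ss) e^(−t/τ).
T(622.1) = 18.7513 + (8.32875)·e^(−622.1/466.381) = 18.7513 + (8.32875)·0.263451 = 20.9455 °C.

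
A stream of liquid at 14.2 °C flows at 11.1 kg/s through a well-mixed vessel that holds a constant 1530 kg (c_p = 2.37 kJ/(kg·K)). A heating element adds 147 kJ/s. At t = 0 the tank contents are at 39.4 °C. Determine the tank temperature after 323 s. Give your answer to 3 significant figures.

21.7 °C

M c_p dT/dt = ṁ c_p (T_in − T) + Q̇.
Rearrange: dT/dt = (T_ss − T)/τ with τ = M/ṁ = 137.84 s and T_ss = T_in + Q̇/(ṁ c_p) = 19.788 °C.
This is linear first-order; T(t) = T_ss + (T₀ − T_ss) e^(−t/τ).
T(323) = 19.788 + (19.612)·e^(−323/137.84) = 19.788 + (19.612)·0.096007 = 21.671 °C.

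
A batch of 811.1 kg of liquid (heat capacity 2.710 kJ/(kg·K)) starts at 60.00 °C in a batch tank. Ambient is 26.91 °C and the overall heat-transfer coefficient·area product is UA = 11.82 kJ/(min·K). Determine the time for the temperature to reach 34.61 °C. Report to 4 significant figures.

271.1 min

M c_p dT/dt = −UA(T − T_amb).
τ = M c_p/UA = 185.963 min; T_ss = T_amb = 26.9100 °C.
T(t) = T_ss + (T₀ − T_ss)e^(−t/τ); set T = 34.61:
t = −τ ln[(T − T_ss)/(T₀ − T_ss)] = −185.963 · ln(0.232699) = 271.136 min.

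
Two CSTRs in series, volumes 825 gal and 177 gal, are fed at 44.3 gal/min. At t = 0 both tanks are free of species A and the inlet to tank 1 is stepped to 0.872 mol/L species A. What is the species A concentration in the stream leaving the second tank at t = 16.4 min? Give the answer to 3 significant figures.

Each tank obeys Vᵢ dCᵢ/dt = Q(Cᵢ₋₁ − Cᵢ), so τᵢ = Vᵢ/Q.
τ₁ = 825/44.3 = 18.623 min; τ₂ = 177/44.3 = 3.9955 min.
Solving the cascade with C₁(0)=C₂(0)=0 gives C₂(t) = C_in[1 − (τ₁ e^(−t/τ₁) − τ₂ e^(−t/τ₂))/(τ₁ − τ₂)].
At t = 16.4: e^(−t/τ₁) = 0.41452, e^(−t/τ₂) = 0.016496.
C₂ = 0.872·[1 − (18.623·0.41452 − 3.9955·0.016496)/(14.628)] = 0.872·0.47676 = 0.41573 mol/L.

0.416 mol/L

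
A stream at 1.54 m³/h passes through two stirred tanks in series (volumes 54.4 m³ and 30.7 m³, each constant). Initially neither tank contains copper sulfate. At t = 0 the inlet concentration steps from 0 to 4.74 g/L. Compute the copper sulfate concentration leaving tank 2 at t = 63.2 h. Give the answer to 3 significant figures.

Species balance on tank i: dCᵢ/dt = (Cᵢ₋₁ − Cᵢ)/τᵢ with τᵢ = Vᵢ/Q.
τ₁ = 54.4/1.54 = 35.325 h; τ₂ = 30.7/1.54 = 19.935 h.
Tank 1: C₁ = C_in(1 − e^(−t/τ₁)). Tank 2 (τ₁ ≠ τ₂): C₂ = C_in[1 − (τ₁ e^(−t/τ₁) − τ₂ e^(−t/τ₂))/(τ₁ − τ₂)].
At t = 63.2: e^(−t/τ₁) = 0.16711, e^(−t/τ₂) = 0.041991.
C₂ = 4.74·[1 − (35.325·0.16711 − 19.935·0.041991)/(15.390)] = 4.74·0.67082 = 3.1797 g/L.

3.18 g/L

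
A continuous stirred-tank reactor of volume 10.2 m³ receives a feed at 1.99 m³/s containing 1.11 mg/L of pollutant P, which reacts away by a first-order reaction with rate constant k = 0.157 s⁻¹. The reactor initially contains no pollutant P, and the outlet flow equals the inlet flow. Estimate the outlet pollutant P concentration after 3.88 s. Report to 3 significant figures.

Accumulation = in − out − consumed: V dC/dt = Q C_in − Q C − k V C.
dC/dt = (Q/V) C_in − (Q/V + k) C; effective rate a = Q/V + k = 0.19510 + 0.157 = 0.35210 s⁻¹.
C_ss = Q C_in/(Q + kV) = 0.61505 mg/L; C(t) = C_ss + (C₀ − C_ss) e^(−a t).
C(3.88) = 0.61505 + (-0.61505)·e^(−0.35210·3.88) = 0.61505 + (-0.61505)·0.25509 = 0.45816 mg/L.

0.458 mg/L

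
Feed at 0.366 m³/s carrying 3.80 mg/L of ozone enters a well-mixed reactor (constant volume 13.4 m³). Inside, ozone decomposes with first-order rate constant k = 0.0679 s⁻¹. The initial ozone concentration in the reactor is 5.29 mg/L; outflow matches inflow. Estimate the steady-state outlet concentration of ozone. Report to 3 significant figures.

1.09 mg/L

V dC/dt = Q(C_in − C) − k V C.
At steady state: 0 = Q C_in − (Q + kV) C_ss, so C_ss = Q C_in/(Q + kV).
C_ss = 0.366·3.80/(0.366 + 0.0679·13.4) = 1.3908/1.2759 = 1.0901 mg/L.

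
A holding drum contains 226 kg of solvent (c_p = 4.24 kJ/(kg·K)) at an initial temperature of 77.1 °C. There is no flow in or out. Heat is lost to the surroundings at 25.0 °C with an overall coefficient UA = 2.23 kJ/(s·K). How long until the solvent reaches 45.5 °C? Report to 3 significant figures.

Lumped-capacitance energy balance: M c_p dT/dt = UA(T_amb − T).
τ = M c_p/UA = 429.70 s; T_ss = T_amb = 25.000 °C.
T(t) = T_ss + (T₀ − T_ss)e^(−t/τ); set T = 45.5:
t = −τ ln[(T − T_ss)/(T₀ − T_ss)] = −429.70 · ln(0.39347) = 400.80 s.

401 s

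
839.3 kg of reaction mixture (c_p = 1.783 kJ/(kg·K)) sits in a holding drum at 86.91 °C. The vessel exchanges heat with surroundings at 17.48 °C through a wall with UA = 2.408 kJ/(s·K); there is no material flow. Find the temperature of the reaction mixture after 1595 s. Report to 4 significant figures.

22.81 °C

Lumped-capacitance energy balance: M c_p dT/dt = UA(T_amb − T).
dT/dt = (T_ss − T)/τ with T_ss = T_amb = 17.4800 °C, τ = M c_p/UA = 839.3·1.783/2.408 = 621.458 s.
This is linear first-order; T(t) = T_ss + (T₀ − T_ss) e^(−t/τ).
T(1595) = 17.4800 + (69.4300)·0.0768006 = 22.8123 °C.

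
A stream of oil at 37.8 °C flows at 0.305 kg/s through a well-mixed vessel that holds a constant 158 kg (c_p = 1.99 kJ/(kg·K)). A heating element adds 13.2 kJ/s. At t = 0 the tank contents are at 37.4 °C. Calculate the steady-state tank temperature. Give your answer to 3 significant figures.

M c_p dT/dt = ṁ c_p (T_in − T) + Q̇.
At steady state dT/dt = 0 ⇒ T_ss = T_in + Q̇/(ṁ c_p) = 37.8 + 13.2/(0.305·1.99) = 59.548 °C.

59.5 °C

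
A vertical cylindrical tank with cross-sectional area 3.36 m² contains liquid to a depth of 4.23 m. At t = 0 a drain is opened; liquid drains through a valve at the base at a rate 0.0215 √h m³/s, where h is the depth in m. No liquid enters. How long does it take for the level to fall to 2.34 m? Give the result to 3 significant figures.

Volume balance on the tank: A dh/dt = −0.0215 √h.
This is separable: 2 d(√h)/dt = −0.0215/A, so √h = √h₀ − (0.0215/(2A)) t.
t = 2A(√h₀ − √h)/0.0215 = 2·3.36·(√4.23 − √2.34)/0.0215
  = 6.7200 × (2.0567 − 1.5297) / 0.0215 = 164.72 s.

165 s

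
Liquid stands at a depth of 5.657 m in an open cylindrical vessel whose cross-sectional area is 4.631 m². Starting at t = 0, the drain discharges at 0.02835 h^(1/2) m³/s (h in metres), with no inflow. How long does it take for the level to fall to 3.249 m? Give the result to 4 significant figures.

With no inflow, A dh/dt = −0.02835 √h.
Separate and integrate: 2(√h − √h₀) = −(0.02835/A) t.
t = 2A(√h₀ − √h)/0.02835 = 2·4.631·(√5.657 − √3.249)/0.02835
  = 9.26200 × (2.37844 − 1.80250) / 0.02835 = 188.163 s.

188.2 s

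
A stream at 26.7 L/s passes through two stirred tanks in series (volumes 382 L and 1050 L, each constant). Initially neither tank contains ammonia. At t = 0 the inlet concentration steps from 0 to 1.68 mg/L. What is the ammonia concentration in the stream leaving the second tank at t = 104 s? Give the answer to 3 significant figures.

1.49 mg/L

Time constants: τᵢ = Vᵢ/Q for each well-mixed tank.
τ₁ = 382/26.7 = 14.307 s; τ₂ = 1050/26.7 = 39.326 s.
Solving the cascade with C₁(0)=C₂(0)=0 gives C₂(t) = C_in[1 − (τ₁ e^(−t/τ₁) − τ₂ e^(−t/τ₂))/(τ₁ − τ₂)].
At t = 104: e^(−t/τ₁) = 0.00069673, e^(−t/τ₂) = 0.071036.
C₂ = 1.68·[1 − (14.307·0.00069673 − 39.326·0.071036)/(-25.019)] = 1.68·0.88874 = 1.4931 mg/L.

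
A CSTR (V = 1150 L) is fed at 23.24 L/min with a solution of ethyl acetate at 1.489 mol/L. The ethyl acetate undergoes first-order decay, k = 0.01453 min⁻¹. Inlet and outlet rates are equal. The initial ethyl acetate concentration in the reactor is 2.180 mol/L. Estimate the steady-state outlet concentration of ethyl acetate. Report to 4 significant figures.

Accumulation = in − out − consumed: V dC/dt = Q C_in − Q C − k V C.
Steady state (dC/dt = 0): C_ss = Q C_in/(Q + kV) = C_in/(1 + kV/Q).
C_ss = 23.24·1.489/(23.24 + 0.01453·1150) = 34.6044/39.9495 = 0.866203 mol/L.

0.8662 mol/L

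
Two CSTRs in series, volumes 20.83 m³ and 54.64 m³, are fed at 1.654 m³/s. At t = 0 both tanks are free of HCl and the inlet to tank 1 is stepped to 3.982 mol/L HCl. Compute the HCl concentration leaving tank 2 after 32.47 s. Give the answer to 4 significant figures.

Each tank obeys Vᵢ dCᵢ/dt = Q(Cᵢ₋₁ − Cᵢ), so τᵢ = Vᵢ/Q.
τ₁ = 20.83/1.654 = 12.5937 s; τ₂ = 54.64/1.654 = 33.0351 s.
Tank 1: C₁ = C_in(1 − e^(−t/τ₁)). Tank 2 (τ₁ ≠ τ₂): C₂ = C_in[1 − (τ₁ e^(−t/τ₁) − τ₂ e^(−t/τ₂))/(τ₁ − τ₂)].
At t = 32.47: e^(−t/τ₁) = 0.0759051, e^(−t/τ₂) = 0.374226.
C₂ = 3.982·[1 − (12.5937·0.0759051 − 33.0351·0.374226)/(-20.4414)] = 3.982·0.441981 = 1.75997 mol/L.

1.760 mol/L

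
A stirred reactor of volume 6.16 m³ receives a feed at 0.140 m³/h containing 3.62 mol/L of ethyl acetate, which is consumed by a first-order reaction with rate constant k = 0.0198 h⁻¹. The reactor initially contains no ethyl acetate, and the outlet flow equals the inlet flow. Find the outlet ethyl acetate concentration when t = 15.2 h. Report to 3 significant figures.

Species balance: V dC/dt = Q C_in − Q C − k V C.
This is linear with rate a = Q/V + k = 0.042527 h⁻¹.
C_ss = Q C_in/(Q + kV) = 1.9346 mol/L; C(t) = C_ss + (C₀ − C_ss) e^(−a t).
C(15.2) = 1.9346 + (-1.9346)·e^(−0.042527·15.2) = 1.9346 + (-1.9346)·0.52392 = 0.92102 mol/L.

0.921 mol/L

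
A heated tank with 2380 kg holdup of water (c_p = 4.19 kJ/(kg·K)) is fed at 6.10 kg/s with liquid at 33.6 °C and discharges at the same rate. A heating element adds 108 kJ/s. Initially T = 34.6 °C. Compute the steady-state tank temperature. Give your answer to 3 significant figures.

M c_p dT/dt = ṁ c_p (T_in − T) + Q̇.
At steady state dT/dt = 0 ⇒ T_ss = T_in + Q̇/(ṁ c_p) = 33.6 + 108/(6.10·4.19) = 37.826 °C.

37.8 °C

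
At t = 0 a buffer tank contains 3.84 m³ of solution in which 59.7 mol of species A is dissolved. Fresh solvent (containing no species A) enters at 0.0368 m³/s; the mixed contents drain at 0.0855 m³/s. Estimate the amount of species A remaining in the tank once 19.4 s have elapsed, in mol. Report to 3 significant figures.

36.4 mol

Let m(t) be the amount of species A. Volume: V(t) = V₀ + (Q_in − Q_out) t = 3.84 − 0.048700 t; V(19.4) = 2.8952 m³.
Species balance (pure solvent in): dm/dt = −Q_out · m/V(t).
Separate: dm/m = −Q_out dt/V(t) ⇒ ln(m/m₀) = −(Q_out/(Q_in−Q_out)) ln(V/V₀).
m = m₀ (V₀/V)^(Q_out/(Q_in−Q_out)) = 59.7 × (3.84/2.8952)^(-1.7556) = 36.362 mol.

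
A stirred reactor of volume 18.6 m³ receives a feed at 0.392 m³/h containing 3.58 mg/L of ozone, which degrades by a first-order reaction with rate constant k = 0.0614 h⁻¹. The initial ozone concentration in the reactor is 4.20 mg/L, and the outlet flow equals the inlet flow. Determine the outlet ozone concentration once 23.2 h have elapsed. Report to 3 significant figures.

1.40 mg/L

V dC/dt = Q(C_in − C) − k V C.
This is linear with rate a = Q/V + k = 0.082475 h⁻¹.
C_ss = Q C_in/(Q + kV) = 0.91481 mg/L; C(t) = C_ss + (C₀ − C_ss) e^(−a t).
C(23.2) = 0.91481 + (3.2852)·e^(−0.082475·23.2) = 0.91481 + (3.2852)·0.14757 = 1.3996 mg/L.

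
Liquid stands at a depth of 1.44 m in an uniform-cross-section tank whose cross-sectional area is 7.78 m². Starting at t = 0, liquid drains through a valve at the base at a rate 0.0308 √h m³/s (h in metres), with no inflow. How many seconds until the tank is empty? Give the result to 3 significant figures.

606 s

With no inflow, A dh/dt = −0.0308 √h.
Separate and integrate: 2(√h − √h₀) = −(0.0308/A) t.
Tank is empty when √h = 0: t_empty = 2A√h₀/0.0308.
t_empty = 2·7.78·√1.44/0.0308 = 15.560·1.2000/0.0308 = 606.23 s.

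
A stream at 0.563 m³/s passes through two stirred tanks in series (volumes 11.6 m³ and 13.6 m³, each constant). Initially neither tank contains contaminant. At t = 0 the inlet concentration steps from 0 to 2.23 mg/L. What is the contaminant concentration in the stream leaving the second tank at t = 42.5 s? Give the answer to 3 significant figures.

1.26 mg/L

Each tank obeys Vᵢ dCᵢ/dt = Q(Cᵢ₋₁ − Cᵢ), so τᵢ = Vᵢ/Q.
τ₁ = 11.6/0.563 = 20.604 s; τ₂ = 13.6/0.563 = 24.156 s.
Solving the cascade with C₁(0)=C₂(0)=0 gives C₂(t) = C_in[1 − (τ₁ e^(−t/τ₁) − τ₂ e^(−t/τ₂))/(τ₁ − τ₂)].
At t = 42.5: e^(−t/τ₁) = 0.12711, e^(−t/τ₂) = 0.17215.
C₂ = 2.23·[1 − (20.604·0.12711 − 24.156·0.17215)/(-3.5524)] = 2.23·0.56659 = 1.2635 mg/L.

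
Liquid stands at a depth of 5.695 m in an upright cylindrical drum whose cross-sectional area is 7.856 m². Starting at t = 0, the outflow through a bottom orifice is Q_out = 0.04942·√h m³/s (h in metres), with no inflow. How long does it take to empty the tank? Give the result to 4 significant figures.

A dh/dt = −Q_out = −0.04942 √h.
Separate and integrate: 2(√h − √h₀) = −(0.04942/A) t.
Set h = 0: 2√h₀ = (0.04942/A) t_empty ⇒ t_empty = 2A√h₀/0.04942.
t_empty = 2·7.856·√5.695/0.04942 = 15.7120·2.38642/0.04942 = 758.710 s.

758.7 s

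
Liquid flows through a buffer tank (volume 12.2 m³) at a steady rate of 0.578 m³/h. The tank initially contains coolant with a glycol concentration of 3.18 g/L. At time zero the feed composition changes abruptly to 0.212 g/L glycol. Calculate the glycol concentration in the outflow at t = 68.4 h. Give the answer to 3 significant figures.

Species balance on the tank: V dC/dt = Q(C_in − C).
Rewrite as dC/dt + C/τ = C_in/τ, τ = V/Q = 21.107 h.
C approaches C_in exponentially: C(t) = C_in + (C₀ − C_in) e^(−t/τ).
C(68.4) = 0.212 + (3.18 − 0.212)·e^(−68.4/21.107) = 0.212 + (2.9680)·0.039141 = 0.32817 g/L.

0.328 g/L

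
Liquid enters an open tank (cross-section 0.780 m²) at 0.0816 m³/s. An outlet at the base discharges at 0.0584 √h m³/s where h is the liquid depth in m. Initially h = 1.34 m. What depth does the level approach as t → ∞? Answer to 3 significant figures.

A dh/dt = Q_in − 0.0584 √h. Steady state requires inflow = outflow:
Q_in = 0.0584 √h_ss ⇒ √h_ss = 0.0816/0.0584 = 1.3973.
h_ss = 1.3973² = 1.9523 m. (Since h₀ = 1.34 m < h_ss, the level will rise toward this value.)

1.95 m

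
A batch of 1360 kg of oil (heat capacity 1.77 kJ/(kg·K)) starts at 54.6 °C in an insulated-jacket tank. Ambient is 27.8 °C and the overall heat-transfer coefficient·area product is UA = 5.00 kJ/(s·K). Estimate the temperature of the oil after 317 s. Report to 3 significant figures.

41.7 °C

Unsteady energy balance on the tank contents: M c_p dT/dt = −UA(T − T_amb).
dT/dt = (T_ss − T)/τ with T_ss = T_amb = 27.800 °C, τ = M c_p/UA = 1360·1.77/5.00 = 481.44 s.
Solution: T(t) = T_ss + (T₀ − T_ss) e^(−t/τ).
T(317) = 27.800 + (26.800)·0.51766 = 41.673 °C.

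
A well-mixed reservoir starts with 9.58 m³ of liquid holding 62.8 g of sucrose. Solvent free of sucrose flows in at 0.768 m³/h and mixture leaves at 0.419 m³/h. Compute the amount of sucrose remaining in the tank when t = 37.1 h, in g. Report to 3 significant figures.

Total volume: dV/dt = Q_in − Q_out = 0.34900 m³/h, so V(t) = 9.58 + 0.34900 t and V(37.1) = 22.528 m³.
Species balance (pure solvent in): dm/dt = −Q_out · m/V(t).
dm/m = −Q_out dt/(V₀ + 0.34900 t); integrating gives ln(m/m₀) = −(Q_out/(Q_in−Q_out)) ln(V/V₀).
m = m₀ (V₀/V)^(Q_out/(Q_in−Q_out)) = 62.8 × (9.58/22.528)^(1.2006) = 22.497 g.

22.5 g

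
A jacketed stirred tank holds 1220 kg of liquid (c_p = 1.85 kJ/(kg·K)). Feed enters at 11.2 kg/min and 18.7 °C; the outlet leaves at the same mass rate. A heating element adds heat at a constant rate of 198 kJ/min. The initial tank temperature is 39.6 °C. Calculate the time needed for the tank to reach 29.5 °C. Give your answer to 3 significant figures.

M c_p dT/dt = ṁ c_p (T_in − T) + Q̇.
τ = M/ṁ = 108.93 min; T_ss = T_in + Q̇/(ṁ c_p) = 28.256 °C.
T(t) = T_ss + (T₀ − T_ss) e^(−t/τ). Set T = 29.5:
e^(−t/τ) = (29.5 − 28.256)/(39.6 − 28.256) = 0.10966
t = −108.93 · ln(0.10966) = 240.77 min.

241 min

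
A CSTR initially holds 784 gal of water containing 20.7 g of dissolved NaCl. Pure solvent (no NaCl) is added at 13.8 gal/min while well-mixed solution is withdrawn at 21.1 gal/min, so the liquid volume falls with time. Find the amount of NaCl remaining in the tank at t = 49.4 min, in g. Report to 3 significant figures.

3.49 g

Let m(t) be the amount of NaCl. Volume: V(t) = V₀ + (Q_in − Q_out) t = 784 − 7.3000 t; V(49.4) = 423.38 gal.
Solute balance: dm/dt = 0 − Q_out C = −Q_out m/V(t).
Separate: dm/m = −Q_out dt/V(t) ⇒ ln(m/m₀) = −(Q_out/(Q_in−Q_out)) ln(V/V₀).
m = m₀ (V₀/V)^(Q_out/(Q_in−Q_out)) = 20.7 × (784/423.38)^(-2.8904) = 3.4877 g.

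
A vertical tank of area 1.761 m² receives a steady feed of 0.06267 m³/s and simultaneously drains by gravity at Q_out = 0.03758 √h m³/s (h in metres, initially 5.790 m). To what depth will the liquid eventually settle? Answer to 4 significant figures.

2.781 m

Level balance: A dh/dt = 0.06267 − 0.03758 √h. Setting dh/dt = 0:
Q_in = 0.03758 √h_ss ⇒ √h_ss = 0.06267/0.03758 = 1.66764.
h_ss = 1.66764² = 2.78103 m. (Since h₀ = 5.790 m > h_ss, the level will fall toward this value.)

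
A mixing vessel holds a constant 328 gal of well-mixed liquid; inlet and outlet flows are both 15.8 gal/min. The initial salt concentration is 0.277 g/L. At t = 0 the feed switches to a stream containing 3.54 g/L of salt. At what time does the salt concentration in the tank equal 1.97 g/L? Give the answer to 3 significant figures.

15.2 min

Unsteady species balance (constant V, well mixed): V dC/dt = Q(C_in − C), so τ = V/Q = 20.759 min.
C(t) = C_in + (C₀ − C_in) e^(−t/τ). Set C = 1.97 and solve for t:
e^(−t/τ) = (C − C_in)/(C₀ − C_in) = (1.97 − 3.54)/(0.277 − 3.54) = 0.48115
t = −τ ln(…) = 20.759 × 0.73157 = 15.187 min.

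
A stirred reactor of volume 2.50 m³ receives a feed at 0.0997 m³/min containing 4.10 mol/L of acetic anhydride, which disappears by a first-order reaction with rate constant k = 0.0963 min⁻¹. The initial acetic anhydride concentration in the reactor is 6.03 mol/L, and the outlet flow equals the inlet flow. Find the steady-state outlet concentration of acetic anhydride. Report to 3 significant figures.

Accumulation = in − out − consumed: V dC/dt = Q C_in − Q C − k V C.
Steady state (dC/dt = 0): C_ss = Q C_in/(Q + kV) = C_in/(1 + kV/Q).
C_ss = 0.0997·4.10/(0.0997 + 0.0963·2.50) = 0.40877/0.34045 = 1.2007 mol/L.

1.20 mol/L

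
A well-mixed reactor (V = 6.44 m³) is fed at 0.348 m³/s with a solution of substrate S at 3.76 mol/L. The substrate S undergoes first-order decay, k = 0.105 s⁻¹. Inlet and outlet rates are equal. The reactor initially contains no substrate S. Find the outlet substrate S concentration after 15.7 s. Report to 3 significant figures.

V dC/dt = Q(C_in − C) − k V C.
This is linear with rate a = Q/V + k = 0.15904 s⁻¹.
C_ss = Q C_in/(Q + kV) = 1.2776 mol/L; C(t) = C_ss + (C₀ − C_ss) e^(−a t).
C(15.7) = 1.2776 + (-1.2776)·e^(−0.15904·15.7) = 1.2776 + (-1.2776)·0.082341 = 1.1724 mol/L.

1.17 mol/L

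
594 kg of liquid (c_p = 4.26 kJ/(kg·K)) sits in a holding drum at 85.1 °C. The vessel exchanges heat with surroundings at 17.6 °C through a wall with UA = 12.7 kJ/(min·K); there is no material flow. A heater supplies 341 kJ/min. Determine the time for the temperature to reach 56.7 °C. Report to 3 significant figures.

M c_p dT/dt = −UA(T − T_amb) + Q̇.
τ = M c_p/UA = 199.25 min; T_ss = T_amb + Q̇/UA = 17.6 + 341/12.7 = 44.450 °C.
T(t) = T_ss + (T₀ − T_ss)e^(−t/τ); set T = 56.7:
t = −τ ln[(T − T_ss)/(T₀ − T_ss)] = −199.25 · ln(0.30135) = 239.00 min.

239 min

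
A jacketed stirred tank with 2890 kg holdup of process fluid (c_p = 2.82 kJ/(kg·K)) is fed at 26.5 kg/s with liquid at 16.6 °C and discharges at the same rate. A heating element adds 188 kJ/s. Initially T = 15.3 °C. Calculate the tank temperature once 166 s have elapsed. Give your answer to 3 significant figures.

Energy balance: M c_p dT/dt = ṁ c_p (T_in − T) + 188.
τ = M/ṁ = 109.06 s; T_ss = T_in + Q̇/(ṁ c_p) = 16.6 + 188/(26.5·2.82) = 19.116 °C.
This is linear first-order; T(t) = T_ss + (T₀ − T_ss) e^(−t/τ).
T(166) = 19.116 + (-3.8157)·e^(−166/109.06) = 19.116 + (-3.8157)·0.21824 = 18.283 °C.

18.3 °C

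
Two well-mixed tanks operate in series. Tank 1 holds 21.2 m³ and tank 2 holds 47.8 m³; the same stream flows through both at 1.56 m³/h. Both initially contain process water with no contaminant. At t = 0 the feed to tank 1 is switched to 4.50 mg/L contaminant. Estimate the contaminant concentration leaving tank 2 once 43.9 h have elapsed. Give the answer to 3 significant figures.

2.71 mg/L

Species balance on tank i: dCᵢ/dt = (Cᵢ₋₁ − Cᵢ)/τᵢ with τᵢ = Vᵢ/Q.
τ₁ = 21.2/1.56 = 13.590 h; τ₂ = 47.8/1.56 = 30.641 h.
Solving the cascade with C₁(0)=C₂(0)=0 gives C₂(t) = C_in[1 − (τ₁ e^(−t/τ₁) − τ₂ e^(−t/τ₂))/(τ₁ − τ₂)].
At t = 43.9: e^(−t/τ₁) = 0.039543, e^(−t/τ₂) = 0.23866.
C₂ = 4.50·[1 − (13.590·0.039543 − 30.641·0.23866)/(-17.051)] = 4.50·0.60265 = 2.7119 mg/L.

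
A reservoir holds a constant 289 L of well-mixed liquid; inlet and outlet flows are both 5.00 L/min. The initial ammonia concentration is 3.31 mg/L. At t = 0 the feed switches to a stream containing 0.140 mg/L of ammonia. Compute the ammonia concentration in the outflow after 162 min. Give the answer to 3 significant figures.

0.332 mg/L

Species balance on the tank: V dC/dt = Q(C_in − C).
So dC/dt = (C_in − C)/τ with τ = V/Q = 289/5.00 = 57.800 min.
C approaches C_in exponentially: C(t) = C_in + (C₀ − C_in) e^(−t/τ).
C(162) = 0.140 + (3.31 − 0.140)·e^(−162/57.800) = 0.140 + (3.1700)·0.060642 = 0.33224 mg/L.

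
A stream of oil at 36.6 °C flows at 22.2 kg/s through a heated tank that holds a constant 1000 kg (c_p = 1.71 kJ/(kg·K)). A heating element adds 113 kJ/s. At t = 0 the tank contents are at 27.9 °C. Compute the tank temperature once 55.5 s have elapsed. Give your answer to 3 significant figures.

Energy balance: M c_p dT/dt = ṁ c_p (T_in − T) + 113.
Rearrange: dT/dt = (T_ss − T)/τ with τ = M/ṁ = 45.045 s and T_ss = T_in + Q̇/(ṁ c_p) = 39.577 °C.
Integrating: T(t) = T_ss + (T₀ − T_ss) e^(−t/τ).
T(55.5) = 39.577 + (-11.677)·e^(−55.5/45.045) = 39.577 + (-11.677)·0.29168 = 36.171 °C.

36.2 °C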